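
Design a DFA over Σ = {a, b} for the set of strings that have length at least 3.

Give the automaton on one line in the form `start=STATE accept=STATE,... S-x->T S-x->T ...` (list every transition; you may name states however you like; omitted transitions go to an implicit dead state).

We only need to distinguish lengths 0, 1, …, 3, and '>3'. Chain q0 → q1 → q2 → q3 → q4 on every symbol, with q4 looping. Accepting states: {q3, q4}.
A 5-state machine:
        a   b  
>  q0   q1  q1 
   q1   q2  q2 
   q2   q3  q3 
 * q3   q4  q4 
 * q4   q4  q4 
(> = start, * = accepting)

start=q0 accept=q3,q4 q0-a->q1 q0-b->q1 q1-a->q2 q1-b->q2 q2-a->q3 q2-b->q3 q3-a->q4 q3-b->q4 q4-a->q4 q4-b->q4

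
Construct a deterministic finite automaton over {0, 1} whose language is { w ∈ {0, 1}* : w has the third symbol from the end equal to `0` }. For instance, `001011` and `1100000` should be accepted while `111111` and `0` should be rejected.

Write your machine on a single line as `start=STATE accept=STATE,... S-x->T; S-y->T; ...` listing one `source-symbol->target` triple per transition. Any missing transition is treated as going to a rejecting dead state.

start=S0; accept=S7,S8,S9,S10; S0-0->S1; S0-1->S2; S1-0->S3; S1-1->S4; S2-0->S5; S2-1->S6; S3-0->S7; S3-1->S8; S4-0->S9; S4-1->S10; S5-0->S11; S5-1->S12; S6-0->S13; S6-1->S14; S7-0->S7; S7-1->S8; S8-0->S9; S8-1->S10; S9-0->S11; S9-1->S12; S10-0->S13; S10-1->S14; S11-0->S7; S11-1->S8; S12-0->S9; S12-1->S10; S13-0->S11; S13-1->S12; S14-0->S13; S14-1->S14

Because acceptance depends on a position counted from the end, the machine has to buffer the most recent 3 symbols. Make each state the string of the last up-to-3 symbols read; on input `x` shift the window left and append `x`. Accept when the buffered window has length 3 and begins with `0`.
          0    1  
>  S0     S1   S2 
   S1     S3   S4 
   S2     S5   S6 
   S3     S7   S8 
   S4     S9  S10 
   S5    S11  S12 
   S6    S13  S14 
 * S7     S7   S8 
 * S8     S9  S10 
 * S9    S11  S12 
 * S10   S13  S14 
   S11    S7   S8 
   S12    S9  S10 
   S13   S11  S12 
   S14   S13  S14 
(> = start, * = accepting)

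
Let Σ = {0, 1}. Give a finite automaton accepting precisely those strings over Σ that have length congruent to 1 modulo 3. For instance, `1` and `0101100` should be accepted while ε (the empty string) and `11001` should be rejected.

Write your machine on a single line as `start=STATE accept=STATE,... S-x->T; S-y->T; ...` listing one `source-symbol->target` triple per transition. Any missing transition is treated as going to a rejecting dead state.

Count input length modulo 3: every symbol advances one step around the cycle S0 → S1 → S2 → S0. Accept at S1.
A 3-state machine:
        0   1  
>  S0   S1  S1 
 * S1   S2  S2 
   S2   S0  S0 
(> = start, * = accepting)

start=S0; accept=S1; S0-0->S1; S0-1->S1; S1-0->S2; S1-1->S2; S2-0->S0; S2-1->S0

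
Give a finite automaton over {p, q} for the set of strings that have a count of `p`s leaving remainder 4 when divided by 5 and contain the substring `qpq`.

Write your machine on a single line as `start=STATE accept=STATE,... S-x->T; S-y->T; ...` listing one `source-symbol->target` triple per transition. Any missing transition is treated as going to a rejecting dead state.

Build one automaton per condition and run them in lockstep. The first has 5 states tracking the count of `p`s modulo 5; the second has 4 states tracking whether and how much of `qpq` has been seen. A product state is a pair (one from each), accepting exactly when both do.
20 states suffice.
          p    q  
>  s0     s1   s2 
   s1     s3   s4 
   s2     s5   s2 
   s3     s6   s7 
   s4     s8   s4 
   s5     s3   s9 
   s6    s10  s11 
   s7    s12   s7 
   s8     s6  s13 
   s9    s13   s9 
   s10    s0  s14 
   s11   s15  s11 
   s12   s10  s16 
   s13   s16  s13 
   s14   s17  s14 
   s15    s0  s18 
   s16   s18  s16 
   s17    s1  s19 
 * s18   s19  s18 
   s19    s9  s19 
(> = start, * = accepting)

start=s0; accept=s18; s0-p->s1; s0-q->s2; s1-p->s3; s1-q->s4; s2-p->s5; s2-q->s2; s3-p->s6; s3-q->s7; s4-p->s8; s4-q->s4; s5-p->s3; s5-q->s9; s6-p->s10; s6-q->s11; s7-p->s12; s7-q->s7; s8-p->s6; s8-q->s13; s9-p->s13; s9-q->s9; s10-p->s0; s10-q->s14; s11-p->s15; s11-q->s11; s12-p->s10; s12-q->s16; s13-p->s16; s13-q->s13; s14-p->s17; s14-q->s14; s15-p->s0; s15-q->s18; s16-p->s18; s16-q->s16; s17-p->s1; s17-q->s19; s18-p->s19; s18-q->s18; s19-p->s9; s19-q->s19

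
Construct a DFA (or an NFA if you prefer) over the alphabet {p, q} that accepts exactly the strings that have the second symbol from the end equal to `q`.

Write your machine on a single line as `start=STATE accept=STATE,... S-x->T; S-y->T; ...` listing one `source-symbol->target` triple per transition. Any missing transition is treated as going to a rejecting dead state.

start=s0; accept=s5,s6; s0-p->s1; s0-q->s2; s1-p->s3; s1-q->s4; s2-p->s5; s2-q->s6; s3-p->s3; s3-q->s4; s4-p->s5; s4-q->s6; s5-p->s3; s5-q->s4; s6-p->s5; s6-q->s6

Because acceptance depends on a position counted from the end, the machine has to buffer the most recent 2 symbols. Make each state the string of the last up-to-2 symbols read; on input `x` shift the window left and append `x`. Accept when the buffered window has length 2 and begins with `q`.
        p   q  
>  s0   s1  s2 
   s1   s3  s4 
   s2   s5  s6 
   s3   s3  s4 
   s4   s5  s6 
 * s5   s3  s4 
 * s6   s5  s6 
(> = start, * = accepting)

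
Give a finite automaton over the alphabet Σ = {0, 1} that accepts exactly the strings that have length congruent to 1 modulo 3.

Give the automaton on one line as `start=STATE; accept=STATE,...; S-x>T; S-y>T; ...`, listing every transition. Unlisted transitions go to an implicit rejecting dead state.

start=A; accept=B; A-0>B; A-1>B; B-0>C; B-1>C; C-0>A; C-1>A

Count input length modulo 3: every symbol advances one step around the cycle A → B → C → A. Accept at B.
3 states suffice.
       0  1 
>  A   B  B 
 * B   C  C 
   C   A  A 
(> = start, * = accepting)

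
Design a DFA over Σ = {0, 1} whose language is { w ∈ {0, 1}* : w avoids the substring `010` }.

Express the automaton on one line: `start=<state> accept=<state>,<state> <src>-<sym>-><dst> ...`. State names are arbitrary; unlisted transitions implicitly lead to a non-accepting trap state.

start=q0 accept=q0,q1,q2 q0-0->q1 q0-1->q0 q1-0->q1 q1-1->q2 q2-0->q3 q2-1->q0 q3-0->q3 q3-1->q3

This is the complement of 'contains `010`'. Use the same substring-matching states — q0 through q3 holding how much of `010` has just been matched — but flip the accepting set: everything except the trap q3 accepts.
4 states suffice.
        0   1  
>* q0   q1  q0 
 * q1   q1  q2 
 * q2   q3  q0 
   q3   q3  q3 
(> = start, * = accepting)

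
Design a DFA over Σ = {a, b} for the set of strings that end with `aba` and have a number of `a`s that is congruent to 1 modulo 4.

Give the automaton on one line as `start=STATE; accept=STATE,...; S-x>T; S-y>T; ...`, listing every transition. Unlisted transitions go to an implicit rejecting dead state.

Build one automaton per condition and run them in lockstep. The first has 4 states tracking how much of the suffix `aba` has currently been matched; the second has 4 states tracking the count of `a`s modulo 4. A product state is a pair (one from each), accepting exactly when both do. Equivalent product states are then merged.
7 states suffice.
        a   b  
>  S0   S1  S0 
   S1   S2  S1 
   S2   S3  S2 
   S3   S4  S3 
   S4   S1  S5 
   S5   S6  S0 
 * S6   S2  S1 
(> = start, * = accepting)

start=S0; accept=S6; S0-a>S1; S0-b>S0; S1-a>S2; S1-b>S1; S2-a>S3; S2-b>S2; S3-a>S4; S3-b>S3; S4-a>S1; S4-b>S5; S5-a>S6; S5-b>S0; S6-a>S2; S6-b>S1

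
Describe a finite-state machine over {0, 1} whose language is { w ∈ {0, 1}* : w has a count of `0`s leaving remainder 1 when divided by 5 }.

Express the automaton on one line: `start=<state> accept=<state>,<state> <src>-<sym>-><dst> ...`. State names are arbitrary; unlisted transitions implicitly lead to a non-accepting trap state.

The only thing that matters is how many `0`s have appeared, reduced mod 5. Use one state per residue: S0 for 0, …, S4 for 4. Reading `0` moves to the next residue; anything else stays put. S1 is accepting.
        0   1  
>  S0   S1  S0 
 * S1   S2  S1 
   S2   S3  S2 
   S3   S4  S3 
   S4   S0  S4 
(> = start, * = accepting)

start=S0 accept=S1 S0-0->S1 S0-1->S0 S1-0->S2 S1-1->S1 S2-0->S3 S2-1->S2 S3-0->S4 S3-1->S3 S4-0->S0 S4-1->S4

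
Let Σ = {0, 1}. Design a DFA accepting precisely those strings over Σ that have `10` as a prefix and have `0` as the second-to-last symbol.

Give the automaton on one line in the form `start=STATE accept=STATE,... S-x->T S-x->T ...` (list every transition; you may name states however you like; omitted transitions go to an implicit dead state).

Handle the two conditions separately and then intersect. One (4 states) tracks whether the input so far still matches the prefix `10`; the other (7 states) tracks the last 2 symbols read. Each combined state is a pair, one component from each; accept when both components accept.
An 11-state machine:
          0    1  
>  s0     s1   s2 
   s1     s3   s4 
   s2     s5   s6 
   s3     s3   s4 
   s4     s7   s6 
   s5     s8   s9 
   s6     s7   s6 
   s7     s3   s4 
 * s8     s8   s9 
 * s9     s5  s10 
   s10    s5  s10 
(> = start, * = accepting)

start=s0 accept=s8,s9 s0-0->s1 s0-1->s2 s1-0->s3 s1-1->s4 s2-0->s5 s2-1->s6 s3-0->s3 s3-1->s4 s4-0->s7 s4-1->s6 s5-0->s8 s5-1->s9 s6-0->s7 s6-1->s6 s7-0->s3 s7-1->s4 s8-0->s8 s8-1->s9 s9-0->s5 s9-1->s10 s10-0->s5 s10-1->s10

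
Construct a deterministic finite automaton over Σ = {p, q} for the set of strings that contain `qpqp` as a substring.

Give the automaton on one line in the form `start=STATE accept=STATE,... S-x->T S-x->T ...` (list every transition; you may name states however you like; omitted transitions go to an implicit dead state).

start=A accept=E A-p->A A-q->B B-p->C B-q->B C-p->A C-q->D D-p->E D-q->B E-p->E E-q->E

States A..D record the length of the longest prefix of `qpqp` that matches the current input suffix. Reaching E means `qpqp` has been seen, and we stay there forever. Accept from E.
5 states suffice.
       p  q 
>  A   A  B 
   B   C  B 
   C   A  D 
   D   E  B 
 * E   E  E 
(> = start, * = accepting)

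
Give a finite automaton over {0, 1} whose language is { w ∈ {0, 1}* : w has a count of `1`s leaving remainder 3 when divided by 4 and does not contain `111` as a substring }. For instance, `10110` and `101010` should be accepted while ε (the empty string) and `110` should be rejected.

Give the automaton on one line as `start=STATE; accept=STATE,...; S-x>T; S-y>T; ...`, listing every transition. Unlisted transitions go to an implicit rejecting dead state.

Run two small machines in parallel and take their product. The first has 4 states tracking the count of `1`s modulo 4; the second has 4 states tracking partial matches of the forbidden pattern `111`. A product state is a pair (one from each), accepting exactly when both do.
A 16-state machine:
          0    1  
>  s0     s0   s1 
   s1     s2   s3 
   s2     s2   s4 
   s3     s5   s6 
   s4     s5   s7 
   s5     s5   s8 
   s6     s6   s9 
 * s7    s10   s9 
 * s8    s10  s11 
   s9     s9  s12 
 * s10   s10  s13 
   s11    s0  s12 
   s12   s12  s14 
   s13    s0  s15 
   s14   s14   s6 
   s15    s2  s14 
(> = start, * = accepting)

start=s0; accept=s7,s8,s10; s0-0>s0; s0-1>s1; s1-0>s2; s1-1>s3; s2-0>s2; s2-1>s4; s3-0>s5; s3-1>s6; s4-0>s5; s4-1>s7; s5-0>s5; s5-1>s8; s6-0>s6; s6-1>s9; s7-0>s10; s7-1>s9; s8-0>s10; s8-1>s11; s9-0>s9; s9-1>s12; s10-0>s10; s10-1>s13; s11-0>s0; s11-1>s12; s12-0>s12; s12-1>s14; s13-0>s0; s13-1>s15; s14-0>s14; s14-1>s6; s15-0>s2; s15-1>s14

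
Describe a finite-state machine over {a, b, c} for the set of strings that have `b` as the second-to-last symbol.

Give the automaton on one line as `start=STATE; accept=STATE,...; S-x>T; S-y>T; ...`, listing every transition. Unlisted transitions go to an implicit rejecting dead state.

Because acceptance depends on a position counted from the end, the machine has to buffer the most recent 2 symbols. Make each state the string of the last up-to-2 symbols read; on input `x` shift the window left and append `x`. Accept when the buffered window has length 2 and begins with `b`.
          a    b    c  
>  q0     q1   q2   q3 
   q1     q4   q5   q6 
   q2     q7   q8   q9 
   q3    q10  q11  q12 
   q4     q4   q5   q6 
   q5     q7   q8   q9 
   q6    q10  q11  q12 
 * q7     q4   q5   q6 
 * q8     q7   q8   q9 
 * q9    q10  q11  q12 
   q10    q4   q5   q6 
   q11    q7   q8   q9 
   q12   q10  q11  q12 
(> = start, * = accepting)

start=q0; accept=q7,q8,q9; q0-a>q1; q0-b>q2; q0-c>q3; q1-a>q4; q1-b>q5; q1-c>q6; q2-a>q7; q2-b>q8; q2-c>q9; q3-a>q10; q3-b>q11; q3-c>q12; q4-a>q4; q4-b>q5; q4-c>q6; q5-a>q7; q5-b>q8; q5-c>q9; q6-a>q10; q6-b>q11; q6-c>q12; q7-a>q4; q7-b>q5; q7-c>q6; q8-a>q7; q8-b>q8; q8-c>q9; q9-a>q10; q9-b>q11; q9-c>q12; q10-a>q4; q10-b>q5; q10-c>q6; q11-a>q7; q11-b>q8; q11-c>q9; q12-a>q10; q12-b>q11; q12-c>q12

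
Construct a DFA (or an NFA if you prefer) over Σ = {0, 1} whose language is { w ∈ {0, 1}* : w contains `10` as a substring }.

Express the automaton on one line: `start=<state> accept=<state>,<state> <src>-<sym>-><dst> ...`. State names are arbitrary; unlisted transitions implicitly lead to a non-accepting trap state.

Track how much of `10` has been matched so far: state q0 is no progress, q2 is the absorbing accept state reached once `10` has occurred. Intermediate states record partial matches; on a mismatch, fall back to the longest reusable overlap.
        0   1  
>  q0   q0  q1 
   q1   q2  q1 
 * q2   q2  q2 
(> = start, * = accepting)

start=q0 accept=q2 q0-0->q0 q0-1->q1 q1-0->q2 q1-1->q1 q2-0->q2 q2-1->q2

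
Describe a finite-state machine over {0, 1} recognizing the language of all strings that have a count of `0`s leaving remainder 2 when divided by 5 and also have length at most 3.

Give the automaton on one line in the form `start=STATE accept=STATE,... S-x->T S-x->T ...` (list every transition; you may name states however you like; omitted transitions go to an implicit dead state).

start=s0 accept=s3,s7 s0-0->s1 s0-1->s2 s1-0->s3 s1-1->s4 s2-0->s4 s2-1->s5 s3-0->s6 s3-1->s7 s4-0->s7 s4-1->s8 s5-0->s8 s5-1->s9 s6-0->s10 s6-1->s11 s7-0->s11 s7-1->s12 s8-0->s12 s8-1->s13 s9-0->s13 s9-1->s14 s10-0->s14 s10-1->s10 s11-0->s10 s11-1->s11 s12-0->s11 s12-1->s12 s13-0->s12 s13-1->s13 s14-0->s13 s14-1->s14

Run two small machines in parallel and take their product. One (5 states) tracks the count of `0`s modulo 5; the other (5 states) tracks the input length, saturating at 4. Each combined state is a pair, one component from each; accept when both components accept.
With 15 states:
          0    1  
>  s0     s1   s2 
   s1     s3   s4 
   s2     s4   s5 
 * s3     s6   s7 
   s4     s7   s8 
   s5     s8   s9 
   s6    s10  s11 
 * s7    s11  s12 
   s8    s12  s13 
   s9    s13  s14 
   s10   s14  s10 
   s11   s10  s11 
   s12   s11  s12 
   s13   s12  s13 
   s14   s13  s14 
(> = start, * = accepting)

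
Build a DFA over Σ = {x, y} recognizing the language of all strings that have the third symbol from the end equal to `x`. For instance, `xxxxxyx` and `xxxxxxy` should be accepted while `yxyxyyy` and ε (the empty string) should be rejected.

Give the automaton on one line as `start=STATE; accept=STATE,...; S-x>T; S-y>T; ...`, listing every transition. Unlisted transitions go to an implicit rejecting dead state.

start=q0; accept=q7,q8,q9,q10; q0-x>q1; q0-y>q2; q1-x>q3; q1-y>q4; q2-x>q5; q2-y>q6; q3-x>q7; q3-y>q8; q4-x>q9; q4-y>q10; q5-x>q11; q5-y>q12; q6-x>q13; q6-y>q14; q7-x>q7; q7-y>q8; q8-x>q9; q8-y>q10; q9-x>q11; q9-y>q12; q10-x>q13; q10-y>q14; q11-x>q7; q11-y>q8; q12-x>q9; q12-y>q10; q13-x>q11; q13-y>q12; q14-x>q13; q14-y>q14

Because acceptance depends on a position counted from the end, the machine has to buffer the most recent 3 symbols. Make each state the string of the last up-to-3 symbols read; on input `x` shift the window left and append `x`. Accept when the buffered window has length 3 and begins with `x`.
A 15-state machine:
          x    y  
>  q0     q1   q2 
   q1     q3   q4 
   q2     q5   q6 
   q3     q7   q8 
   q4     q9  q10 
   q5    q11  q12 
   q6    q13  q14 
 * q7     q7   q8 
 * q8     q9  q10 
 * q9    q11  q12 
 * q10   q13  q14 
   q11    q7   q8 
   q12    q9  q10 
   q13   q11  q12 
   q14   q13  q14 
(> = start, * = accepting)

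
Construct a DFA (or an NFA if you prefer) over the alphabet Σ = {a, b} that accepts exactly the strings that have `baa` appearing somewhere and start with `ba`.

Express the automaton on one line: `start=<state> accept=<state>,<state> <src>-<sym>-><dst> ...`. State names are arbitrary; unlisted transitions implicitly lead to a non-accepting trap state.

Handle the two conditions separately and then intersect. The first has 4 states tracking whether and how much of `baa` has been seen; the second has 4 states tracking whether the input so far still matches the prefix `ba`. A product state is a pair (one from each), accepting exactly when both do.
9 states suffice.
        a   b  
>  q0   q1  q2 
   q1   q1  q3 
   q2   q4  q3 
   q3   q5  q3 
   q4   q6  q7 
   q5   q8  q3 
 * q6   q6  q6 
   q7   q4  q7 
   q8   q8  q8 
(> = start, * = accepting)

start=q0 accept=q6 q0-a->q1 q0-b->q2 q1-a->q1 q1-b->q3 q2-a->q4 q2-b->q3 q3-a->q5 q3-b->q3 q4-a->q6 q4-b->q7 q5-a->q8 q5-b->q3 q6-a->q6 q6-b->q6 q7-a->q4 q7-b->q7 q8-a->q8 q8-b->q8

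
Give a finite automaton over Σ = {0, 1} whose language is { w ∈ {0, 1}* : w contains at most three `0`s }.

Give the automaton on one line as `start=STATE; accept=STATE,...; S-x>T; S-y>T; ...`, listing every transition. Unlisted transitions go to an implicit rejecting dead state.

start=q0; accept=q0,q1,q2,q3; q0-0>q1; q0-1>q0; q1-0>q2; q1-1>q1; q2-0>q3; q2-1>q2; q3-0>q4; q3-1>q3; q4-0>q4; q4-1>q4

Only the number of `0`s matters, and only up to 4. Make a chain q0 → q1 → q2 → q3 → q4 advanced by each `0` (with q4 absorbing); every other symbol self-loops. The accepting set is {q0, q1, q2, q3}.
        0   1  
>* q0   q1  q0 
 * q1   q2  q1 
 * q2   q3  q2 
 * q3   q4  q3 
   q4   q4  q4 
(> = start, * = accepting)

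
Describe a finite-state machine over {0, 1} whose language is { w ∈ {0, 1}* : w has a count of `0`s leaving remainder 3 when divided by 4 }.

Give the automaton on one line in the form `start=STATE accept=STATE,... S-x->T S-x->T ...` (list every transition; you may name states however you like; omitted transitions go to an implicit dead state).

start=s0 accept=s3 s0-0->s1 s0-1->s0 s1-0->s2 s1-1->s1 s2-0->s3 s2-1->s2 s3-0->s0 s3-1->s3

Keep the running count of `0`s modulo 4: each `0` advances along the cycle s0 → s1 → s2 → s3 → s0 while other symbols loop. Accept at s3.
With 4 states:
        0   1  
>  s0   s1  s0 
   s1   s2  s1 
   s2   s3  s2 
 * s3   s0  s3 
(> = start, * = accepting)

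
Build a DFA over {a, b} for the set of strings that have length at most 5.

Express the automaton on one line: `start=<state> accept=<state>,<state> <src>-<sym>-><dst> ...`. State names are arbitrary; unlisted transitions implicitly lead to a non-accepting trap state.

We only need to distinguish lengths 0, 1, …, 5, and '>5'. Chain s0 → s1 → s2 → s3 → s4 → s5 → s6 on every symbol, with s6 looping. Accepting states: {s0, s1, s2, s3, s4, s5}.
A 7-state machine:
        a   b  
>* s0   s1  s1 
 * s1   s2  s2 
 * s2   s3  s3 
 * s3   s4  s4 
 * s4   s5  s5 
 * s5   s6  s6 
   s6   s6  s6 
(> = start, * = accepting)

start=s0 accept=s0,s1,s2,s3,s4,s5 s0-a->s1 s0-b->s1 s1-a->s2 s1-b->s2 s2-a->s3 s2-b->s3 s3-a->s4 s3-b->s4 s4-a->s5 s4-b->s5 s5-a->s6 s5-b->s6 s6-a->s6 s6-b->s6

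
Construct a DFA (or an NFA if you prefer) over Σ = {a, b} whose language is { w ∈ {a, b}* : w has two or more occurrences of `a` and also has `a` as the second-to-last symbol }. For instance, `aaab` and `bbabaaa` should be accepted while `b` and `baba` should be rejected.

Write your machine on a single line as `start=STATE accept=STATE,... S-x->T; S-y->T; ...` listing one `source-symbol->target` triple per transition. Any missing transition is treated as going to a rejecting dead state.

Handle the two conditions separately and then intersect. One (4 states) tracks the count of `a`s, saturating at 3; the other (7 states) tracks the last 2 symbols read. Each combined state is a pair, one component from each; accept when both components accept. Equivalent product states are then merged.
        a   b  
>  s0   s1  s0 
   s1   s2  s3 
 * s2   s2  s4 
   s3   s5  s3 
 * s4   s5  s3 
   s5   s2  s4 
(> = start, * = accepting)

start=s0; accept=s2,s4; s0-a->s1; s0-b->s0; s1-a->s2; s1-b->s3; s2-a->s2; s2-b->s4; s3-a->s5; s3-b->s3; s4-a->s5; s4-b->s3; s5-a->s2; s5-b->s4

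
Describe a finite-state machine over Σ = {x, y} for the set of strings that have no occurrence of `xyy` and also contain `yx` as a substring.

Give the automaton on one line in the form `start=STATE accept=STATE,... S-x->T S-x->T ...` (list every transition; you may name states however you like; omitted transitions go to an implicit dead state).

Handle the two conditions separately and then intersect. One (4 states) tracks partial matches of the forbidden pattern `xyy`; the other (3 states) tracks whether and how much of `yx` has been seen. Each combined state is a pair, one component from each; accept when both components accept. Equivalent product states are then merged.
With 7 states:
        x   y  
>  q0   q1  q2 
   q1   q1  q3 
   q2   q4  q2 
   q3   q4  q5 
 * q4   q4  q6 
   q5   q5  q5 
 * q6   q4  q5 
(> = start, * = accepting)

start=q0 accept=q4,q6 q0-x->q1 q0-y->q2 q1-x->q1 q1-y->q3 q2-x->q4 q2-y->q2 q3-x->q4 q3-y->q5 q4-x->q4 q4-y->q6 q5-x->q5 q5-y->q5 q6-x->q4 q6-y->q5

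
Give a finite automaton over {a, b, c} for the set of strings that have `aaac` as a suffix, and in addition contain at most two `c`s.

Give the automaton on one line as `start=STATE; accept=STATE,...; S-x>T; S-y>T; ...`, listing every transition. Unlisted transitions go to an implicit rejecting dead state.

start=s0; accept=s8,s10; s0-a>s1; s0-b>s0; s0-c>s2; s1-a>s3; s1-b>s0; s1-c>s2; s2-a>s4; s2-b>s2; s2-c>s5; s3-a>s6; s3-b>s0; s3-c>s2; s4-a>s7; s4-b>s2; s4-c>s5; s5-a>s5; s5-b>s5; s5-c>s5; s6-a>s6; s6-b>s0; s6-c>s8; s7-a>s9; s7-b>s2; s7-c>s5; s8-a>s4; s8-b>s2; s8-c>s5; s9-a>s9; s9-b>s2; s9-c>s10; s10-a>s5; s10-b>s5; s10-c>s5

Run two small machines in parallel and take their product. The first has 5 states tracking how much of the suffix `aaac` has currently been matched; the second has 4 states tracking the count of `c`s, saturating at 3. A product state is a pair (one from each), accepting exactly when both do. After merging equivalent states the machine shrinks.
An 11-state machine:
          a    b    c  
>  s0     s1   s0   s2 
   s1     s3   s0   s2 
   s2     s4   s2   s5 
   s3     s6   s0   s2 
   s4     s7   s2   s5 
   s5     s5   s5   s5 
   s6     s6   s0   s8 
   s7     s9   s2   s5 
 * s8     s4   s2   s5 
   s9     s9   s2  s10 
 * s10    s5   s5   s5 
(> = start, * = accepting)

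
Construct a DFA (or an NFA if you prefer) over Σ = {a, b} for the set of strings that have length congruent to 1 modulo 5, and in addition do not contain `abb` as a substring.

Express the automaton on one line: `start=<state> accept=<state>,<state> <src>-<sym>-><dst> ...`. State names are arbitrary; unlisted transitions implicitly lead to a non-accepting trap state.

start=S0 accept=S1,S2,S17 S0-a->S1 S0-b->S2 S1-a->S3 S1-b->S4 S2-a->S3 S2-b->S5 S3-a->S6 S3-b->S7 S4-a->S6 S4-b->S8 S5-a->S6 S5-b->S9 S6-a->S10 S6-b->S11 S7-a->S10 S7-b->S12 S8-a->S12 S8-b->S12 S9-a->S10 S9-b->S13 S10-a->S14 S10-b->S15 S11-a->S14 S11-b->S16 S12-a->S16 S12-b->S16 S13-a->S14 S13-b->S0 S14-a->S1 S14-b->S17 S15-a->S1 S15-b->S18 S16-a->S18 S16-b->S18 S17-a->S3 S17-b->S19 S18-a->S19 S18-b->S19 S19-a->S8 S19-b->S8

Handle the two conditions separately and then intersect. The first has 5 states tracking the input length modulo 5; the second has 4 states tracking partial matches of the forbidden pattern `abb`. A product state is a pair (one from each), accepting exactly when both do.
20 states suffice.
          a    b  
>  S0     S1   S2 
 * S1     S3   S4 
 * S2     S3   S5 
   S3     S6   S7 
   S4     S6   S8 
   S5     S6   S9 
   S6    S10  S11 
   S7    S10  S12 
   S8    S12  S12 
   S9    S10  S13 
   S10   S14  S15 
   S11   S14  S16 
   S12   S16  S16 
   S13   S14   S0 
   S14    S1  S17 
   S15    S1  S18 
   S16   S18  S18 
 * S17    S3  S19 
   S18   S19  S19 
   S19    S8   S8 
(> = start, * = accepting)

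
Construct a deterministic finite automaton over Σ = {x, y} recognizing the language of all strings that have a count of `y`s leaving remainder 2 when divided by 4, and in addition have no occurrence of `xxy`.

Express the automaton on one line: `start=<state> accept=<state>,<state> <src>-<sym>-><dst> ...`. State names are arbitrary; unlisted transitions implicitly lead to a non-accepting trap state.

start=A accept=F,I,L A-x->B A-y->C B-x->D B-y->C C-x->E C-y->F D-x->D D-y->G E-x->H E-y->F F-x->I F-y->J G-x->G G-y->K H-x->H H-y->K I-x->L I-y->J J-x->M J-y->A K-x->K K-y->N L-x->L L-y->N M-x->O M-y->A N-x->N N-y->P O-x->O O-y->P P-x->P P-y->G

Handle the two conditions separately and then intersect. The first has 4 states tracking the count of `y`s modulo 4; the second has 4 states tracking partial matches of the forbidden pattern `xxy`. A product state is a pair (one from each), accepting exactly when both do.
With 16 states:
       x  y 
>  A   B  C 
   B   D  C 
   C   E  F 
   D   D  G 
   E   H  F 
 * F   I  J 
   G   G  K 
   H   H  K 
 * I   L  J 
   J   M  A 
   K   K  N 
 * L   L  N 
   M   O  A 
   N   N  P 
   O   O  P 
   P   P  G 
(> = start, * = accepting)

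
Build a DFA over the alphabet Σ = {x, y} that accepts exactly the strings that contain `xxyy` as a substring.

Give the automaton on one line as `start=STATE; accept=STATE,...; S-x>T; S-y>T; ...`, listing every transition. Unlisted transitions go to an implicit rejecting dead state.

States s0..s3 record the length of the longest prefix of `xxyy` that matches the current input suffix. Reaching s4 means `xxyy` has been seen, and we stay there forever. Accept from s4.
A 5-state machine:
        x   y  
>  s0   s1  s0 
   s1   s2  s0 
   s2   s2  s3 
   s3   s1  s4 
 * s4   s4  s4 
(> = start, * = accepting)

start=s0; accept=s4; s0-x>s1; s0-y>s0; s1-x>s2; s1-y>s0; s2-x>s2; s2-y>s3; s3-x>s1; s3-y>s4; s4-x>s4; s4-y>s4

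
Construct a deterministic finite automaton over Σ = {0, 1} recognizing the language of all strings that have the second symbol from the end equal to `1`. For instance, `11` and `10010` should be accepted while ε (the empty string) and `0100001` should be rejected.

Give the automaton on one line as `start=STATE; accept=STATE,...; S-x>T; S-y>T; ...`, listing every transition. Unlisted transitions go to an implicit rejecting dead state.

Because acceptance depends on a position counted from the end, the machine has to buffer the most recent 2 symbols. Make each state the string of the last up-to-2 symbols read; on input `x` shift the window left and append `x`. Accept when the buffered window has length 2 and begins with `1`.
A 7-state machine:
        0   1  
>  q0   q1  q2 
   q1   q3  q4 
   q2   q5  q6 
   q3   q3  q4 
   q4   q5  q6 
 * q5   q3  q4 
 * q6   q5  q6 
(> = start, * = accepting)

start=q0; accept=q5,q6; q0-0>q1; q0-1>q2; q1-0>q3; q1-1>q4; q2-0>q5; q2-1>q6; q3-0>q3; q3-1>q4; q4-0>q5; q4-1>q6; q5-0>q3; q5-1>q4; q6-0>q5; q6-1>q6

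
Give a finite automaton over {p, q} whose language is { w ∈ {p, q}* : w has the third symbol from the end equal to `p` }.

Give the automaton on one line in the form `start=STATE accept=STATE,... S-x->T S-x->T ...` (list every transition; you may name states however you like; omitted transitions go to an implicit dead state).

start=s0 accept=s7,s8,s9,s10 s0-p->s1 s0-q->s2 s1-p->s3 s1-q->s4 s2-p->s5 s2-q->s6 s3-p->s7 s3-q->s8 s4-p->s9 s4-q->s10 s5-p->s11 s5-q->s12 s6-p->s13 s6-q->s14 s7-p->s7 s7-q->s8 s8-p->s9 s8-q->s10 s9-p->s11 s9-q->s12 s10-p->s13 s10-q->s14 s11-p->s7 s11-q->s8 s12-p->s9 s12-q->s10 s13-p->s11 s13-q->s12 s14-p->s13 s14-q->s14

A DFA must remember the last 3 symbols (since which symbol is third-to-last isn't known until the input ends). Use one state per possible window of the last ≤3 symbols; accept from those whose window starts with `p`.
15 states suffice.
          p    q  
>  s0     s1   s2 
   s1     s3   s4 
   s2     s5   s6 
   s3     s7   s8 
   s4     s9  s10 
   s5    s11  s12 
   s6    s13  s14 
 * s7     s7   s8 
 * s8     s9  s10 
 * s9    s11  s12 
 * s10   s13  s14 
   s11    s7   s8 
   s12    s9  s10 
   s13   s11  s12 
   s14   s13  s14 
(> = start, * = accepting)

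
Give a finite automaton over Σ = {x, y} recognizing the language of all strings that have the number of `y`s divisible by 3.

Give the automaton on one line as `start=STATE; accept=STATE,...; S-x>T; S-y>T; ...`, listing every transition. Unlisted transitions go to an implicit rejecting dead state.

Keep the running count of `y`s modulo 3: each `y` advances along the cycle q0 → q1 → q2 → q0 while other symbols loop. Accept at q0.
        x   y  
>* q0   q0  q1 
   q1   q1  q2 
   q2   q2  q0 
(> = start, * = accepting)

start=q0; accept=q0; q0-x>q0; q0-y>q1; q1-x>q1; q1-y>q2; q2-x>q2; q2-y>q0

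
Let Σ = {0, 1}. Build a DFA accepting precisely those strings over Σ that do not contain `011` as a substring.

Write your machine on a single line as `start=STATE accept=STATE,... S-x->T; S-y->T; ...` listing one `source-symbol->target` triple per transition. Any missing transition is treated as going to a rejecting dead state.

start=q0; accept=q0,q1,q2; q0-0->q1; q0-1->q0; q1-0->q1; q1-1->q2; q2-0->q1; q2-1->q3; q3-0->q3; q3-1->q3

This is the complement of 'contains `011`'. Use the same substring-matching states — q0 through q3 holding how much of `011` has just been matched — but flip the accepting set: everything except the trap q3 accepts.
With 4 states:
        0   1  
>* q0   q1  q0 
 * q1   q1  q2 
 * q2   q1  q3 
   q3   q3  q3 
(> = start, * = accepting)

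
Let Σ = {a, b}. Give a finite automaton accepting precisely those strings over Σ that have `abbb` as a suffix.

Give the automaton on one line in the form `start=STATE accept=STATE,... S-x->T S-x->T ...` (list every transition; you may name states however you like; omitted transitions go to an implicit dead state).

start=q0 accept=q4 q0-a->q1 q0-b->q0 q1-a->q1 q1-b->q2 q2-a->q1 q2-b->q3 q3-a->q1 q3-b->q4 q4-a->q1 q4-b->q0

Let each state record the length of the longest suffix of the input read so far that is also a prefix of `abbb`. q1 means the last symbol is `a`; q2 means the last 2 symbols are `ab`; q3 means the last 3 symbols are `abb`; q4 means the last 4 symbols are `abbb`. Accept only at q4, where the string currently ends in `abbb`.
5 states suffice.
        a   b  
>  q0   q1  q0 
   q1   q1  q2 
   q2   q1  q3 
   q3   q1  q4 
 * q4   q1  q0 
(> = start, * = accepting)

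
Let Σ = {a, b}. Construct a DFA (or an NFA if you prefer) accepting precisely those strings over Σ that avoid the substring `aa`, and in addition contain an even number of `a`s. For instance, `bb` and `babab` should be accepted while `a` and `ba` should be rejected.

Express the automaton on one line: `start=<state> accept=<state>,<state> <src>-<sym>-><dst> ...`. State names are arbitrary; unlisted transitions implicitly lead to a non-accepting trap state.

start=q0 accept=q0,q4 q0-a->q1 q0-b->q0 q1-a->q2 q1-b->q3 q2-a->q2 q2-b->q2 q3-a->q4 q3-b->q3 q4-a->q2 q4-b->q0

Run two small machines in parallel and take their product. One (3 states) tracks partial matches of the forbidden pattern `aa`; the other (2 states) tracks the count of `a`s modulo 2. Each combined state is a pair, one component from each; accept when both components accept. After merging equivalent states the machine shrinks.
        a   b  
>* q0   q1  q0 
   q1   q2  q3 
   q2   q2  q2 
   q3   q4  q3 
 * q4   q2  q0 
(> = start, * = accepting)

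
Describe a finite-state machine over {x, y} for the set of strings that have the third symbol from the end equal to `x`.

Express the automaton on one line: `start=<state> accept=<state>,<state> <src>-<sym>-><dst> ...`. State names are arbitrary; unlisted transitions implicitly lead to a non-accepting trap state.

A DFA must remember the last 3 symbols (since which symbol is third-to-last isn't known until the input ends). Use one state per possible window of the last ≤3 symbols; accept from those whose window starts with `x`.
15 states suffice.
          x    y  
>  S0     S1   S2 
   S1     S3   S4 
   S2     S5   S6 
   S3     S7   S8 
   S4     S9  S10 
   S5    S11  S12 
   S6    S13  S14 
 * S7     S7   S8 
 * S8     S9  S10 
 * S9    S11  S12 
 * S10   S13  S14 
   S11    S7   S8 
   S12    S9  S10 
   S13   S11  S12 
   S14   S13  S14 
(> = start, * = accepting)

start=S0 accept=S7,S8,S9,S10 S0-x->S1 S0-y->S2 S1-x->S3 S1-y->S4 S2-x->S5 S2-y->S6 S3-x->S7 S3-y->S8 S4-x->S9 S4-y->S10 S5-x->S11 S5-y->S12 S6-x->S13 S6-y->S14 S7-x->S7 S7-y->S8 S8-x->S9 S8-y->S10 S9-x->S11 S9-y->S12 S10-x->S13 S10-y->S14 S11-x->S7 S11-y->S8 S12-x->S9 S12-y->S10 S13-x->S11 S13-y->S12 S14-x->S13 S14-y->S14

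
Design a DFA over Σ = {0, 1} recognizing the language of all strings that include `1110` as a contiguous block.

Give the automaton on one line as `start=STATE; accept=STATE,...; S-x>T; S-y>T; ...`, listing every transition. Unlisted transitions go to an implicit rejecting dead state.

Track how much of `1110` has been matched so far: state A is no progress, E is the absorbing accept state reached once `1110` has occurred. Intermediate states record partial matches; on a mismatch, fall back to the longest reusable overlap.
A 5-state machine:
       0  1 
>  A   A  B 
   B   A  C 
   C   A  D 
   D   E  D 
 * E   E  E 
(> = start, * = accepting)

start=A; accept=E; A-0>A; A-1>B; B-0>A; B-1>C; C-0>A; C-1>D; D-0>E; D-1>D; E-0>E; E-1>E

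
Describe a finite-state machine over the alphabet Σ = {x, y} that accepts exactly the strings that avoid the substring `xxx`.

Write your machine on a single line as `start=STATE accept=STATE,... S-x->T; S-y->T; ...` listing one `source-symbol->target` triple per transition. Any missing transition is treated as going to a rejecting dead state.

start=q0; accept=q0,q1,q2; q0-x->q1; q0-y->q0; q1-x->q2; q1-y->q0; q2-x->q3; q2-y->q0; q3-x->q3; q3-y->q3

This is the complement of 'contains `xxx`'. Use the same substring-matching states — q0 through q3 holding how much of `xxx` has just been matched — but flip the accepting set: everything except the trap q3 accepts.
A 4-state machine:
        x   y  
>* q0   q1  q0 
 * q1   q2  q0 
 * q2   q3  q0 
   q3   q3  q3 
(> = start, * = accepting)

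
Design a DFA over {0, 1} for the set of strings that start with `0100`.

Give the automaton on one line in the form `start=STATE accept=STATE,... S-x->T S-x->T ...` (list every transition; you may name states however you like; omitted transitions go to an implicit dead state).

Walk along `0100` while the input agrees: from q0 take `0` to q1, and so on. Any deviation drops to the rejecting sink q5. Once q4 is reached the prefix is confirmed and every continuation is accepted.
A 6-state machine:
        0   1  
>  q0   q1  q5 
   q1   q5  q2 
   q2   q3  q5 
   q3   q4  q5 
 * q4   q4  q4 
   q5   q5  q5 
(> = start, * = accepting)

start=q0 accept=q4 q0-0->q1 q0-1->q5 q1-0->q5 q1-1->q2 q2-0->q3 q2-1->q5 q3-0->q4 q3-1->q5 q4-0->q4 q4-1->q4 q5-0->q5 q5-1->q5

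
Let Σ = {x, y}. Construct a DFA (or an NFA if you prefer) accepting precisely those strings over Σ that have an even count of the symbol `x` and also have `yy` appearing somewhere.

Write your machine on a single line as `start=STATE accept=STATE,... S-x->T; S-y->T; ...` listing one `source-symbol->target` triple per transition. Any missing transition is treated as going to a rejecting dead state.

start=A; accept=E; A-x->B; A-y->C; B-x->A; B-y->D; C-x->B; C-y->E; D-x->A; D-y->F; E-x->F; E-y->E; F-x->E; F-y->F

Run two small machines in parallel and take their product. One (2 states) tracks the count of `x`s modulo 2; the other (3 states) tracks whether and how much of `yy` has been seen. Each combined state is a pair, one component from each; accept when both components accept.
       x  y 
>  A   B  C 
   B   A  D 
   C   B  E 
   D   A  F 
 * E   F  E 
   F   E  F 
(> = start, * = accepting)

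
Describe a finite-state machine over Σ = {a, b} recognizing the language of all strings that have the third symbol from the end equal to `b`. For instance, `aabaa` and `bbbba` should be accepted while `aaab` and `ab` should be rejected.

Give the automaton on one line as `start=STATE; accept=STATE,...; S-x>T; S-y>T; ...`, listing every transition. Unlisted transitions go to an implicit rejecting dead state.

start=s0; accept=s11,s12,s13,s14; s0-a>s1; s0-b>s2; s1-a>s3; s1-b>s4; s2-a>s5; s2-b>s6; s3-a>s7; s3-b>s8; s4-a>s9; s4-b>s10; s5-a>s11; s5-b>s12; s6-a>s13; s6-b>s14; s7-a>s7; s7-b>s8; s8-a>s9; s8-b>s10; s9-a>s11; s9-b>s12; s10-a>s13; s10-b>s14; s11-a>s7; s11-b>s8; s12-a>s9; s12-b>s10; s13-a>s11; s13-b>s12; s14-a>s13; s14-b>s14

Because acceptance depends on a position counted from the end, the machine has to buffer the most recent 3 symbols. Make each state the string of the last up-to-3 symbols read; on input `x` shift the window left and append `x`. Accept when the buffered window has length 3 and begins with `b`.
          a    b  
>  s0     s1   s2 
   s1     s3   s4 
   s2     s5   s6 
   s3     s7   s8 
   s4     s9  s10 
   s5    s11  s12 
   s6    s13  s14 
   s7     s7   s8 
   s8     s9  s10 
   s9    s11  s12 
   s10   s13  s14 
 * s11    s7   s8 
 * s12    s9  s10 
 * s13   s11  s12 
 * s14   s13  s14 
(> = start, * = accepting)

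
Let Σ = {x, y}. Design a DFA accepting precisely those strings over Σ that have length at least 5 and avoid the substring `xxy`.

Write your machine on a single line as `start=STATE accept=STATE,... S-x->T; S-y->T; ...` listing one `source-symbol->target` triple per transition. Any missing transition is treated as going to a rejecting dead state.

start=A; accept=N,O,P; A-x->B; A-y->C; B-x->D; B-y->E; C-x->F; C-y->E; D-x->G; D-y->H; E-x->I; E-y->J; F-x->G; F-y->J; G-x->K; G-y->H; H-x->H; H-y->H; I-x->K; I-y->L; J-x->M; J-y->L; K-x->N; K-y->H; L-x->O; L-y->P; M-x->N; M-y->P; N-x->N; N-y->H; O-x->N; O-y->P; P-x->O; P-y->P

Run two small machines in parallel and take their product. One (7 states) tracks the input length, saturating at 6; the other (4 states) tracks partial matches of the forbidden pattern `xxy`. Each combined state is a pair, one component from each; accept when both components accept. Equivalent product states are then merged.
       x  y 
>  A   B  C 
   B   D  E 
   C   F  E 
   D   G  H 
   E   I  J 
   F   G  J 
   G   K  H 
   H   H  H 
   I   K  L 
   J   M  L 
   K   N  H 
   L   O  P 
   M   N  P 
 * N   N  H 
 * O   N  P 
 * P   O  P 
(> = start, * = accepting)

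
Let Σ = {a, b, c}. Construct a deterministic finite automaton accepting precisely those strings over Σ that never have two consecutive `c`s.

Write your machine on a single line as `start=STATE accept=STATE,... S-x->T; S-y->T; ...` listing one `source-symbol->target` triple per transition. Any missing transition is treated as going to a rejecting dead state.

start=S0; accept=S0,S1; S0-a->S0; S0-b->S0; S0-c->S1; S1-a->S0; S1-b->S0; S1-c->S2; S2-a->S2; S2-b->S2; S2-c->S2

Track partial matches of the forbidden pattern `cc`. State S2 is a dead state reached once `cc` has occurred; every other state accepts. S0 means no part of `cc` is currently matched.
3 states suffice.
        a   b   c  
>* S0   S0  S0  S1 
 * S1   S0  S0  S2 
   S2   S2  S2  S2 
(> = start, * = accepting)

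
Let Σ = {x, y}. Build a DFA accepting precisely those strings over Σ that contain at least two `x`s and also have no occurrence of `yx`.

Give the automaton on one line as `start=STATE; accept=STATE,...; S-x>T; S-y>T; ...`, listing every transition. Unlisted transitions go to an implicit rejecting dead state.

Build one automaton per condition and run them in lockstep. The first has 4 states tracking the count of `x`s, saturating at 3; the second has 3 states tracking partial matches of the forbidden pattern `yx`. A product state is a pair (one from each), accepting exactly when both do.
An 11-state machine:
          x    y  
>  q0     q1   q2 
   q1     q3   q4 
   q2     q5   q2 
 * q3     q6   q7 
   q4     q8   q4 
   q5     q8   q5 
 * q6     q6   q9 
 * q7    q10   q7 
   q8    q10   q8 
 * q9    q10   q9 
   q10   q10  q10 
(> = start, * = accepting)

start=q0; accept=q3,q6,q7,q9; q0-x>q1; q0-y>q2; q1-x>q3; q1-y>q4; q2-x>q5; q2-y>q2; q3-x>q6; q3-y>q7; q4-x>q8; q4-y>q4; q5-x>q8; q5-y>q5; q6-x>q6; q6-y>q9; q7-x>q10; q7-y>q7; q8-x>q10; q8-y>q8; q9-x>q10; q9-y>q9; q10-x>q10; q10-y>q10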